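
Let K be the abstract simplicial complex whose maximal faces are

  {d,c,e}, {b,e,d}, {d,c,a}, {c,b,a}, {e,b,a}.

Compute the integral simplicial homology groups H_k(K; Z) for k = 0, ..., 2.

Order the vertices as a < b < c < d < e. Listing each simplex with vertices in this order, K has dimension 2 with simplices:

  0-simplices (5): a, b, c, d, e
  1-simplices (10): ab, ac, ad, ae, bc, bd, be, cd, ce, de
  2-simplices (5): abc, abe, acd, bde, cde

giving chain groups C_0 ≅ Z^5, C_1 ≅ Z^10, C_2 ≅ Z^5.

The boundary map ∂_1: C_1 → C_0 sends each edge [p,q] (with p < q) to q − p. For instance
  ∂cd = d − c.
The 5×10 boundary matrix has rank 4 and Smith normal form diag(1,1,1,1).

The boundary map ∂_2: C_2 → C_1 acts by ∂[p,q,r] = [q,r] − [p,r] + [p,q]. For instance
  ∂bde = de − be + bd,
  ∂acd = cd − ad + ac.
This gives a 10×5 integer matrix of rank 5; reducing to Smith normal form yields diagonal entries (1,1,1,1,1).

Now H_k = ker ∂_k / im ∂_{k+1}, so:

  H_0: rank C_0 − rank ∂_1 = 5 − 4 = 1, and the invariant factors of ∂_1 are all 1, so H_0 ≅ Z.
  H_1: rank ker ∂_1 − rank ∂_2 = (10 − 4) − 5 = 1, and the invariant factors of ∂_2 are all 1, so H_1 ≅ Z.
  H_2: rank ker ∂_2 − rank ∂_3 = (5 − 5) − 0 = 0, and there is no ∂_3, so H_2 ≅ 0.

As a check, the Euler characteristic is 5 − 10 + 5 = 0, which agrees with 1 − 1 + 0 = 0.
(K is a triangulation of the Möbius band.)

H_0 ≅ Z,  H_1 ≅ Z,  H_2 = 0.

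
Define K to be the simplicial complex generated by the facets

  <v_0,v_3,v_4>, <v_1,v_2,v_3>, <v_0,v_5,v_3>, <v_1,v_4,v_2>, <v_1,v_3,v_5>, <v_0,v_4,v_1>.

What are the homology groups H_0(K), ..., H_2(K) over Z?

H_0 = Z,  H_1 = Z,  H_2 = 0.

Fix the vertex order v_0 < v_1 < v_2 < v_3 < v_4 < v_5 and write every simplex with vertices in increasing order. Then dim K = 2 and the simplices of K are:

  0-simplices (6): [v_0], [v_1], [v_2], [v_3], [v_4], [v_5]
  1-simplices (12): [v_0,v_1], [v_0,v_3], [v_0,v_4], [v_0,v_5], [v_1,v_2], [v_1,v_3], [v_1,v_4], [v_1,v_5], [v_2,v_3], [v_2,v_4], [v_3,v_4], [v_3,v_5]
  2-simplices (6): [v_0,v_1,v_4], [v_0,v_3,v_4], [v_0,v_3,v_5], [v_1,v_2,v_3], [v_1,v_2,v_4], [v_1,v_3,v_5]

Hence C_0 ≅ Z^6, C_1 ≅ Z^12, C_2 ≅ Z^6.

The boundary map ∂_1: C_1 → C_0 maps an edge to its endpoints' difference, ∂[p,q] = q − p. For instance
  ∂[v_1,v_2] = [v_2] − [v_1].
As a 6×12 matrix over Z this has rank 5, with invariant factors (1,1,1,1,1).

∂_2: C_2 → C_1 maps a triangle to the signed sum of its edges. For instance
  ∂[v_1,v_3,v_5] = [v_3,v_5] − [v_1,v_5] + [v_1,v_3],
  ∂[v_0,v_3,v_4] = [v_3,v_4] − [v_0,v_4] + [v_0,v_3].
This gives a 12×6 integer matrix of rank 6; reducing to Smith normal form yields diagonal entries (1,1,1,1,1,1).

Reading off H_k = ker ∂_k / im ∂_{k+1}:

  H_0: rank C_0 − rank ∂_1 = 6 − 5 = 1, and the invariant factors of ∂_1 are all 1, so H_0 = Z.
  H_1: rank ker ∂_1 − rank ∂_2 = (12 − 5) − 6 = 1, and the invariant factors of ∂_2 are all 1, so H_1 = Z.
  H_2: rank ker ∂_2 − rank ∂_3 = (6 − 6) − 0 = 0, and there is no ∂_3, so H_2 = 0.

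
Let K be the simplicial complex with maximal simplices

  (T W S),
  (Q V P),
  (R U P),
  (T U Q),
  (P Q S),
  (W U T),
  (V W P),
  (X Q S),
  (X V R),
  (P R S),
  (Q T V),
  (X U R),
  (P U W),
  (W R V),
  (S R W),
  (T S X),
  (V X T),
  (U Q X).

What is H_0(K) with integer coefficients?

Order the vertices as P < Q < R < S < T < U < V < W < X. Listing each simplex with vertices in this order, K has dimension 2 with simplices:

  0-simplices (9): P, Q, R, S, T, U, V, W, X
  1-simplices (27): PQ, PR, PS, PU, PV, PW, QS, QT, QU, QV, QX, RS, RU, RV, RW, RX, ST, SW, SX, TU, TV, TW, TX, UW, UX, VW, VX
  2-simplices (18): PQS, PQV, PRS, PRU, PUW, PVW, QSX, QTU, QTV, QUX, RSW, RUX, RVW, RVX, STW, STX, TUW, TVX

Hence C_0 ≅ Z^9, C_1 ≅ Z^27, C_2 ≅ Z^18.

The boundary map ∂_1: C_1 → C_0 maps an edge to its endpoints' difference, ∂[p,q] = q − p. For instance
  ∂TX = X − T.
As a 9×27 matrix over Z this has rank 8, with invariant factors (1,1,1,1,1,1,1,1).

The boundary map ∂_2: C_2 → C_1 maps a triangle to the signed sum of its edges. For instance
  ∂RSW = SW − RW + RS,
  ∂PVW = VW − PW + PV.
The resulting 27×18 matrix has rank 18, and its Smith normal form has invariant factors (1,1,1,1,1,1,1,1,1,1,1,1,1,1,1,1,1,2).

Now H_k = ker ∂_k / im ∂_{k+1}, so:

  H_0: rank C_0 − rank ∂_1 = 9 − 8 = 1, and the invariant factors of ∂_1 are all 1, so H_0 = Z.

H_0 = Z.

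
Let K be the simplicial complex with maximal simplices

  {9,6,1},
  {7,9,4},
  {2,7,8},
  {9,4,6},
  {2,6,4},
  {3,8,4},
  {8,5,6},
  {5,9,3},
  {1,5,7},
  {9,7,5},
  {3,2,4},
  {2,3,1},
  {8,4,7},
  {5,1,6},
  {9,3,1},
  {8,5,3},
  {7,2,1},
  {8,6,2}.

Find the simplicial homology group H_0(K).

H_0 = Z.

Take the total order 1 < 2 < 3 < 4 < 5 < 6 < 7 < 8 < 9 on the vertex set. Then K (dimension 2) consists of the simplices:

  0-simplices (9): [1], [2], [3], [4], [5], [6], [7], [8], [9]
  1-simplices (27): (27 of them)
  2-simplices (18): [1,2,3], [1,2,7], [1,3,9], [1,5,6], [1,5,7], [1,6,9], [2,3,4], [2,4,6], [2,6,8], [2,7,8], [3,4,8], [3,5,8], [3,5,9], [4,6,9], [4,7,8], [4,7,9], [5,6,8], [5,7,9]

so the chain groups are C_0 ≅ Z^9, C_1 ≅ Z^27, C_2 ≅ Z^18.

Boundary ∂_1: C_1 → C_0 sends each edge [p,q] (with p < q) to q − p. For instance
  ∂[4,8] = [8] − [4].
This gives a 9×27 integer matrix of rank 8; reducing to Smith normal form yields diagonal entries (1,1,1,1,1,1,1,1).

∂_2: C_2 → C_1 sends each 2-simplex [p,q,r] to [q,r] − [p,r] + [p,q]. For instance
  ∂[3,4,8] = [4,8] − [3,8] + [3,4],
  ∂[5,6,8] = [6,8] − [5,8] + [5,6].
This gives a 27×18 integer matrix of rank 18; reducing to Smith normal form yields diagonal entries (1,1,1,1,1,1,1,1,1,1,1,1,1,1,1,1,1,2).

Reading off H_k = ker ∂_k / im ∂_{k+1}:

  H_0: rank C_0 − rank ∂_1 = 9 − 8 = 1, and the invariant factors of ∂_1 are all 1, so H_0 ≅ Z.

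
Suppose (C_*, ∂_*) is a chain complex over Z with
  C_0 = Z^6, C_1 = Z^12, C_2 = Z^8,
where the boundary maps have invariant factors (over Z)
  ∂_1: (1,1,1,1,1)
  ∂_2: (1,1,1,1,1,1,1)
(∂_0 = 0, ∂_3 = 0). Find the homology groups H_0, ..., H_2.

H_0: b_0 = 6 − 0 − 5 = 1; torsion from ∂_1 factors > 1: none. So H_0 ≅ Z.
H_1: b_1 = 12 − 5 − 7 = 0; torsion from ∂_2 factors > 1: none. So H_1 ≅ 0.
H_2: b_2 = 8 − 7 − 0 = 1; torsion from ∂_3 factors > 1: none. So H_2 ≅ Z.

H_0 ≅ Z,  H_1 = 0,  H_2 ≅ Z.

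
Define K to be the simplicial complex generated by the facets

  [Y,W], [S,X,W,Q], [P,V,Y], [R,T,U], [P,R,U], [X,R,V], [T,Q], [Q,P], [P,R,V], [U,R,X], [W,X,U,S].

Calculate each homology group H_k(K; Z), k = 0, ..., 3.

We work with the vertex ordering P < Q < R < S < T < U < V < W < X < Y. The simplices of K, each written with vertices in increasing order, are:

  0-simplices (10): P, Q, R, S, T, U, V, W, X, Y
  1-simplices (23): PQ, PR, PU, PV, PY, QS, QT, QW, QX, RT, RU, RV, RX, SU, SW, SX, TU, UW, UX, VX, VY, WX, WY
  2-simplices (13): PRU, PRV, PVY, QSW, QSX, QWX, RTU, RUX, RVX, SUW, SUX, SWX, UWX
  3-simplices (2): QSWX, SUWX

Hence C_0 ≅ Z^10, C_1 ≅ Z^23, C_2 ≅ Z^13, C_3 ≅ Z^2.

∂_1: C_1 → C_0 maps an edge to its endpoints' difference, ∂[p,q] = q − p.
As a 10×23 matrix over Z this has rank 9, with invariant factors (1,1,1,1,1,1,1,1,1).

The boundary map ∂_2: C_2 → C_1 sends each 2-simplex [p,q,r] to [q,r] − [p,r] + [p,q]. For instance
  ∂RTU = TU − RU + RT,
  ∂RUX = UX − RX + RU.
The resulting 23×13 matrix has rank 11, and its Smith normal form has invariant factors (1,1,1,1,1,1,1,1,1,1,1).

∂_3: C_3 → C_2 sends each 3-simplex σ to the alternating sum Σ_i (−1)^i (σ with its i-th vertex removed). For instance
  ∂QSWX = SWX − QWX + QSX − QSW,
  ∂SUWX = UWX − SWX + SUX − SUW.
As a 13×2 matrix over Z this has rank 2, with invariant factors (1,1).

From H_k ≅ ker(∂_k) / im(∂_{k+1}) we obtain:

  H_0: rank C_0 − rank ∂_1 = 10 − 9 = 1, and the invariant factors of ∂_1 are all 1, so H_0 = Z.
  H_1: rank ker ∂_1 − rank ∂_2 = (23 − 9) − 11 = 3, and the invariant factors of ∂_2 are all 1, so H_1 = Z^3.
  H_2: rank ker ∂_2 − rank ∂_3 = (13 − 11) − 2 = 0, and the invariant factors of ∂_3 are all 1, so H_2 = 0.
  H_3: rank ker ∂_3 − rank ∂_4 = (2 − 2) − 0 = 0, and there is no ∂_4, so H_3 = 0.

H_0 = Z,  H_1 = Z^3,  H_2 = 0,  H_3 = 0.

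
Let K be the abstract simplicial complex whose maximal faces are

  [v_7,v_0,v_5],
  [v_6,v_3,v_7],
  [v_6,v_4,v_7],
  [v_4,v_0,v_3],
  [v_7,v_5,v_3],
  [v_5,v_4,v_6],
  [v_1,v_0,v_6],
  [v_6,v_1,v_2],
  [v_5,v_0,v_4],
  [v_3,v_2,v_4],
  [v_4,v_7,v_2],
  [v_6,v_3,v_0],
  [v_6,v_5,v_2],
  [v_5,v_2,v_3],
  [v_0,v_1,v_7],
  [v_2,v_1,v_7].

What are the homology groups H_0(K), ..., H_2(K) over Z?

Fix the vertex order v_0 < v_1 < v_2 < v_3 < v_4 < v_5 < v_6 < v_7 and write every simplex with vertices in increasing order. Then dim K = 2 and the simplices of K are:

  0-simplices (8): [v_0], [v_1], [v_2], [v_3], [v_4], [v_5], [v_6], [v_7]
  1-simplices (24): (24 of them)
  2-simplices (16): (16 of them)

Hence C_0 ≅ Z^8, C_1 ≅ Z^24, C_2 ≅ Z^16.

The boundary map ∂_1: C_1 → C_0 maps an edge to its endpoints' difference, ∂[p,q] = q − p.
As a 8×24 matrix over Z this has rank 7, with invariant factors (1,1,1,1,1,1,1).

∂_2: C_2 → C_1 acts by ∂[p,q,r] = [q,r] − [p,r] + [p,q]. For instance
  ∂[v_0,v_3,v_4] = [v_3,v_4] − [v_0,v_4] + [v_0,v_3],
  ∂[v_0,v_3,v_6] = [v_3,v_6] − [v_0,v_6] + [v_0,v_3].
This gives a 24×16 integer matrix of rank 15; reducing to Smith normal form yields diagonal entries (1,1,1,1,1,1,1,1,1,1,1,1,1,1,1).

From H_k ≅ ker(∂_k) / im(∂_{k+1}) we obtain:

  H_0: rank C_0 − rank ∂_1 = 8 − 7 = 1, and the invariant factors of ∂_1 are all 1, so H_0 = Z.
  H_1: rank ker ∂_1 − rank ∂_2 = (24 − 7) − 15 = 2, and the invariant factors of ∂_2 are all 1, so H_1 = Z^2.
  H_2: rank ker ∂_2 − rank ∂_3 = (16 − 15) − 0 = 1, and there is no ∂_3, so H_2 = Z.

As a check, the Euler characteristic is 8 − 24 + 16 = 0, which agrees with 1 − 2 + 1 = 0.

H_0 = Z,  H_1 = Z^2,  H_2 = Z.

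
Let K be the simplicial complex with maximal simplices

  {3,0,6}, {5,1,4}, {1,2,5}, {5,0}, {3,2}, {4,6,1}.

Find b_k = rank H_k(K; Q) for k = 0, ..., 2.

b_0 = 1, b_1 = 2, b_2 = 0.

Fix the vertex order 0 < 1 < 2 < 3 < 4 < 5 < 6 and write every simplex with vertices in increasing order. Then dim K = 2 and the simplices of K are:

  0-simplices (7): [0], [1], [2], [3], [4], [5], [6]
  1-simplices (12): [0,3], [0,5], [0,6], [1,2], [1,4], [1,5], [1,6], [2,3], [2,5], [3,6], [4,5], [4,6]
  2-simplices (4): [0,3,6], [1,2,5], [1,4,5], [1,4,6]

so the chain groups are C_0 ≅ Z^7, C_1 ≅ Z^12, C_2 ≅ Z^4.

Boundary ∂_1: C_1 → C_0 maps an edge to its endpoints' difference, ∂[p,q] = q − p.
The 7×12 boundary matrix has rank 6 and Smith normal form diag(1,1,1,1,1,1).

Boundary ∂_2: C_2 → C_1 acts by ∂[p,q,r] = [q,r] − [p,r] + [p,q]. For instance
  ∂[0,3,6] = [3,6] − [0,6] + [0,3],
  ∂[1,4,6] = [4,6] − [1,6] + [1,4].
The 12×4 boundary matrix has rank 4 and Smith normal form diag(1,1,1,1).

From H_k ≅ ker(∂_k) / im(∂_{k+1}) we obtain:

  H_0: rank C_0 − rank ∂_1 = 7 − 6 = 1, and the invariant factors of ∂_1 are all 1, so H_0 = Z.
  H_1: rank ker ∂_1 − rank ∂_2 = (12 − 6) − 4 = 2, and the invariant factors of ∂_2 are all 1, so H_1 = Z^2.
  H_2: rank ker ∂_2 − rank ∂_3 = (4 − 4) − 0 = 0, and there is no ∂_3, so H_2 = 0.

As a check, the Euler characteristic is 7 − 12 + 4 = -1, which agrees with 1 − 2 + 0 = -1.

Hence the Betti numbers are b_0 = 1, b_1 = 2, b_2 = 0.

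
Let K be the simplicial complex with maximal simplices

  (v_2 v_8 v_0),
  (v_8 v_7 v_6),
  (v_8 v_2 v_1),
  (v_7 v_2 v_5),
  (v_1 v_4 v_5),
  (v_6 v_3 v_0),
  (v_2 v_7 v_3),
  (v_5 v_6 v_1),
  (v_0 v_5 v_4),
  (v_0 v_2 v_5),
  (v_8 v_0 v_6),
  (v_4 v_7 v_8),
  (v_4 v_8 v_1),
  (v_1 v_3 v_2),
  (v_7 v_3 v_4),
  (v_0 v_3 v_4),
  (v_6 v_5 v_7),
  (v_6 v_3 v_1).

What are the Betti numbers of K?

Order the vertices as v_0 < v_1 < v_2 < v_3 < v_4 < v_5 < v_6 < v_7 < v_8. Listing each simplex with vertices in this order, K has dimension 2 with simplices:

  0-simplices (9): [v_0], [v_1], [v_2], [v_3], [v_4], [v_5], [v_6], [v_7], [v_8]
  1-simplices (27): (27 of them)
  2-simplices (18): (18 of them)

Hence C_0 ≅ Z^9, C_1 ≅ Z^27, C_2 ≅ Z^18.

The boundary map ∂_1: C_1 → C_0 is given by ∂[p,q] = [q] − [p]. For instance
  ∂[v_4,v_7] = [v_7] − [v_4].
The 9×27 boundary matrix has rank 8 and Smith normal form diag(1,1,1,1,1,1,1,1).

Boundary ∂_2: C_2 → C_1 sends each 2-simplex [p,q,r] to [q,r] − [p,r] + [p,q]. For instance
  ∂[v_0,v_4,v_5] = [v_4,v_5] − [v_0,v_5] + [v_0,v_4],
  ∂[v_5,v_6,v_7] = [v_6,v_7] − [v_5,v_7] + [v_5,v_6].
As a 27×18 matrix over Z this has rank 17, with invariant factors (1,1,1,1,1,1,1,1,1,1,1,1,1,1,1,1,1).

Reading off H_k = ker ∂_k / im ∂_{k+1}:

  H_0: rank C_0 − rank ∂_1 = 9 − 8 = 1, and the invariant factors of ∂_1 are all 1, so H_0 ≅ Z.
  H_1: rank ker ∂_1 − rank ∂_2 = (27 − 8) − 17 = 2, and the invariant factors of ∂_2 are all 1, so H_1 ≅ Z^2.
  H_2: rank ker ∂_2 − rank ∂_3 = (18 − 17) − 0 = 1, and there is no ∂_3, so H_2 ≅ Z.

As a check, the Euler characteristic is 9 − 27 + 18 = 0, which agrees with 1 − 2 + 1 = 0.

Hence the Betti numbers are b_0 = 1, b_1 = 2, b_2 = 1.

b_0 = 1, b_1 = 2, b_2 = 1.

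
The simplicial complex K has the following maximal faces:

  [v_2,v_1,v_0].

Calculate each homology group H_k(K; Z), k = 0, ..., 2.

H_0 = Z,  H_1 = 0,  H_2 = 0.

Order the vertices as v_0 < v_1 < v_2. Listing each simplex with vertices in this order, K has dimension 2 with simplices:

  0-simplices (3): [v_0], [v_1], [v_2]
  1-simplices (3): [v_0,v_1], [v_0,v_2], [v_1,v_2]
  2-simplices (1): [v_0,v_1,v_2]

so the chain groups are C_0 ≅ Z^3, C_1 ≅ Z^3, C_2 ≅ Z^1.

The boundary map ∂_1: C_1 → C_0 is given by ∂[p,q] = [q] − [p].
This gives a 3×3 integer matrix of rank 2; reducing to Smith normal form yields diagonal entries (1,1).

Boundary ∂_2: C_2 → C_1 acts by ∂[p,q,r] = [q,r] − [p,r] + [p,q]. For instance
  ∂[v_0,v_1,v_2] = [v_1,v_2] − [v_0,v_2] + [v_0,v_1].
The resulting 3×1 matrix has rank 1, and its Smith normal form has invariant factors (1).

Now H_k = ker ∂_k / im ∂_{k+1}, so:

  H_0: rank C_0 − rank ∂_1 = 3 − 2 = 1, and the invariant factors of ∂_1 are all 1, so H_0 ≅ Z.
  H_1: rank ker ∂_1 − rank ∂_2 = (3 − 2) − 1 = 0, and the invariant factors of ∂_2 are all 1, so H_1 ≅ 0.
  H_2: rank ker ∂_2 − rank ∂_3 = (1 − 1) − 0 = 0, and there is no ∂_3, so H_2 ≅ 0.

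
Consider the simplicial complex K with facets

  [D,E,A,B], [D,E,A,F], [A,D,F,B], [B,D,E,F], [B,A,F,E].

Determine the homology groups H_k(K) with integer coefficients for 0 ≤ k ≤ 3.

H_0 = Z,  H_1 = 0,  H_2 = 0,  H_3 = Z.

Take the total order A < B < D < E < F on the vertex set. Then K (dimension 3) consists of the simplices:

  0-simplices (5): A, B, D, E, F
  1-simplices (10): AB, AD, AE, AF, BD, BE, BF, DE, DF, EF
  2-simplices (10): ABD, ABE, ABF, ADE, ADF, AEF, BDE, BDF, BEF, DEF
  3-simplices (5): ABDE, ABDF, ABEF, ADEF, BDEF

so the chain groups are C_0 ≅ Z^5, C_1 ≅ Z^10, C_2 ≅ Z^10, C_3 ≅ Z^5.

∂_1: C_1 → C_0 maps an edge to its endpoints' difference, ∂[p,q] = q − p. For instance
  ∂AB = B − A.
As a 5×10 matrix over Z this has rank 4, with invariant factors (1,1,1,1).

Boundary ∂_2: C_2 → C_1 maps a triangle to the signed sum of its edges. For instance
  ∂DEF = EF − DF + DE,
  ∂BDE = DE − BE + BD.
The resulting 10×10 matrix has rank 6, and its Smith normal form has invariant factors (1,1,1,1,1,1).

∂_3: C_3 → C_2 sends each 3-simplex σ to the alternating sum Σ_i (−1)^i (σ with its i-th vertex removed). For instance
  ∂ADEF = DEF − AEF + ADF − ADE,
  ∂ABDF = BDF − ADF + ABF − ABD.
As a 10×5 matrix over Z this has rank 4, with invariant factors (1,1,1,1).

Computing H_k = (kernel of ∂_k) / (image of ∂_{k+1}):

  H_0: rank C_0 − rank ∂_1 = 5 − 4 = 1, and the invariant factors of ∂_1 are all 1, so H_0 ≅ Z.
  H_1: rank ker ∂_1 − rank ∂_2 = (10 − 4) − 6 = 0, and the invariant factors of ∂_2 are all 1, so H_1 ≅ 0.
  H_2: rank ker ∂_2 − rank ∂_3 = (10 − 6) − 4 = 0, and the invariant factors of ∂_3 are all 1, so H_2 ≅ 0.
  H_3: rank ker ∂_3 − rank ∂_4 = (5 − 4) − 0 = 1, and there is no ∂_4, so H_3 ≅ Z.

As a check, the Euler characteristic is 5 − 10 + 10 − 5 = 0, which agrees with 1 − 0 + 0 − 1 = 0.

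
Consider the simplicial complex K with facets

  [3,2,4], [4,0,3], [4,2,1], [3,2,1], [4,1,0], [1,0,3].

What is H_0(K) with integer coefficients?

We work with the vertex ordering 0 < 1 < 2 < 3 < 4. The simplices of K, each written with vertices in increasing order, are:

  0-simplices (5): [0], [1], [2], [3], [4]
  1-simplices (9): [0,1], [0,3], [0,4], [1,2], [1,3], [1,4], [2,3], [2,4], [3,4]
  2-simplices (6): [0,1,3], [0,1,4], [0,3,4], [1,2,3], [1,2,4], [2,3,4]

giving chain groups C_0 ≅ Z^5, C_1 ≅ Z^9, C_2 ≅ Z^6.

The boundary map ∂_1: C_1 → C_0 is given by ∂[p,q] = [q] − [p]. For instance
  ∂[0,3] = [3] − [0].
This gives a 5×9 integer matrix of rank 4; reducing to Smith normal form yields diagonal entries (1,1,1,1).

The boundary map ∂_2: C_2 → C_1 maps a triangle to the signed sum of its edges. For instance
  ∂[0,1,4] = [1,4] − [0,4] + [0,1],
  ∂[1,2,4] = [2,4] − [1,4] + [1,2].
The 9×6 boundary matrix has rank 5 and Smith normal form diag(1,1,1,1,1).

Reading off H_k = ker ∂_k / im ∂_{k+1}:

  H_0: rank C_0 − rank ∂_1 = 5 − 4 = 1, and the invariant factors of ∂_1 are all 1, so H_0 = Z.

(K is a triangulation of the 2-sphere S^2.)

H_0 = Z.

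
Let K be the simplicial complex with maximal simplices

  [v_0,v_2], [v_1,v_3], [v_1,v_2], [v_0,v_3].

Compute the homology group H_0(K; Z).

We work with the vertex ordering v_0 < v_1 < v_2 < v_3. The simplices of K, each written with vertices in increasing order, are:

  0-simplices (4): [v_0], [v_1], [v_2], [v_3]
  1-simplices (4): [v_0,v_2], [v_0,v_3], [v_1,v_2], [v_1,v_3]

so the chain groups are C_0 ≅ Z^4, C_1 ≅ Z^4.

Boundary ∂_1: C_1 → C_0 sends each edge [p,q] (with p < q) to q − p.
The resulting 4×4 matrix has rank 3, and its Smith normal form has invariant factors (1,1,1).

Computing H_k = (kernel of ∂_k) / (image of ∂_{k+1}):

  H_0: rank C_0 − rank ∂_1 = 4 − 3 = 1, and the invariant factors of ∂_1 are all 1, so H_0 = Z.

(K is a triangulation of the circle S^1.)

H_0 = Z.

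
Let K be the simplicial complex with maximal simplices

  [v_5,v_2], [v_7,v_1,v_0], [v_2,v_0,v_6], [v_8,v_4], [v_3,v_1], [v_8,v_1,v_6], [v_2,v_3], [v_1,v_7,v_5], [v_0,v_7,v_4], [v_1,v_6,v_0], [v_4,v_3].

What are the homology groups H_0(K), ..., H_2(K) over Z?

Fix the vertex order v_0 < v_1 < v_2 < v_3 < v_4 < v_5 < v_6 < v_7 < v_8 and write every simplex with vertices in increasing order. Then dim K = 2 and the simplices of K are:

  0-simplices (9): [v_0], [v_1], [v_2], [v_3], [v_4], [v_5], [v_6], [v_7], [v_8]
  1-simplices (18): (18 of them)
  2-simplices (6): [v_0,v_1,v_6], [v_0,v_1,v_7], [v_0,v_2,v_6], [v_0,v_4,v_7], [v_1,v_5,v_7], [v_1,v_6,v_8]

so the chain groups are C_0 ≅ Z^9, C_1 ≅ Z^18, C_2 ≅ Z^6.

Boundary ∂_1: C_1 → C_0 sends each edge [p,q] (with p < q) to q − p.
The 9×18 boundary matrix has rank 8 and Smith normal form diag(1,1,1,1,1,1,1,1).

Boundary ∂_2: C_2 → C_1 maps a triangle to the signed sum of its edges. For instance
  ∂[v_1,v_6,v_8] = [v_6,v_8] − [v_1,v_8] + [v_1,v_6],
  ∂[v_0,v_1,v_6] = [v_1,v_6] − [v_0,v_6] + [v_0,v_1].
This gives a 18×6 integer matrix of rank 6; reducing to Smith normal form yields diagonal entries (1,1,1,1,1,1).

Computing H_k = (kernel of ∂_k) / (image of ∂_{k+1}):

  H_0: rank C_0 − rank ∂_1 = 9 − 8 = 1, and the invariant factors of ∂_1 are all 1, so H_0 = Z.
  H_1: rank ker ∂_1 − rank ∂_2 = (18 − 8) − 6 = 4, and the invariant factors of ∂_2 are all 1, so H_1 = Z^4.
  H_2: rank ker ∂_2 − rank ∂_3 = (6 − 6) − 0 = 0, and there is no ∂_3, so H_2 = 0.

As a check, the Euler characteristic is 9 − 18 + 6 = -3, which agrees with 1 − 4 + 0 = -3.

H_0 = Z,  H_1 = Z^4,  H_2 = 0.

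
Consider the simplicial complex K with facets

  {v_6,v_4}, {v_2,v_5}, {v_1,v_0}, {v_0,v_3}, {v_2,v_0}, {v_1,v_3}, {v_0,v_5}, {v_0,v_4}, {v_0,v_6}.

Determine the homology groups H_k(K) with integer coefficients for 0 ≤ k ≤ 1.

K has 7 vertices, 9 edges.
rank ∂_0 = 0, rank ∂_1 = 6 ⇒ b_0 = 7 − 0 − 6 = 1; all invariant factors of ∂_1 are 1 so no torsion. So H_0 ≅ Z.
rank ∂_1 = 6, rank ∂_2 = 0 ⇒ b_1 = 9 − 6 − 0 = 3. So H_1 ≅ Z^3.

H_0 ≅ Z,  H_1 ≅ Z^3.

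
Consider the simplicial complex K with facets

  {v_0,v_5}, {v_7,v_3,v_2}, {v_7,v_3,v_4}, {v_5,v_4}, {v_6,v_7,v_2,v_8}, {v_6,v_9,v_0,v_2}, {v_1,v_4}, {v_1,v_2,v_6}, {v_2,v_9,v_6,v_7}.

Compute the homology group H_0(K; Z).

H_0 ≅ Z.

Order the vertices as v_0 < v_1 < v_2 < v_3 < v_4 < v_5 < v_6 < v_7 < v_8 < v_9. Listing each simplex with vertices in this order, K has dimension 3 with simplices:

  0-simplices (10): [v_0], [v_1], [v_2], [v_3], [v_4], [v_5], [v_6], [v_7], [v_8], [v_9]
  1-simplices (21): (21 of them)
  2-simplices (13): (13 of them)
  3-simplices (3): [v_0,v_2,v_6,v_9], [v_2,v_6,v_7,v_8], [v_2,v_6,v_7,v_9]

so the chain groups are C_0 ≅ Z^10, C_1 ≅ Z^21, C_2 ≅ Z^13, C_3 ≅ Z^3.

The boundary map ∂_1: C_1 → C_0 is given by ∂[p,q] = [q] − [p].
The 10×21 boundary matrix has rank 9 and Smith normal form diag(1,1,1,1,1,1,1,1,1).

∂_2: C_2 → C_1 maps a triangle to the signed sum of its edges. For instance
  ∂[v_6,v_7,v_8] = [v_7,v_8] − [v_6,v_8] + [v_6,v_7],
  ∂[v_2,v_6,v_9] = [v_6,v_9] − [v_2,v_9] + [v_2,v_6].
The resulting 21×13 matrix has rank 10, and its Smith normal form has invariant factors (1,1,1,1,1,1,1,1,1,1).

∂_3: C_3 → C_2 sends each 3-simplex σ to the alternating sum Σ_i (−1)^i (σ with its i-th vertex removed). For instance
  ∂[v_0,v_2,v_6,v_9] = [v_2,v_6,v_9] − [v_0,v_6,v_9] + [v_0,v_2,v_9] − [v_0,v_2,v_6],
  ∂[v_2,v_6,v_7,v_9] = [v_6,v_7,v_9] − [v_2,v_7,v_9] + [v_2,v_6,v_9] − [v_2,v_6,v_7].
The resulting 13×3 matrix has rank 3, and its Smith normal form has invariant factors (1,1,1).

Computing H_k = (kernel of ∂_k) / (image of ∂_{k+1}):

  H_0: rank C_0 − rank ∂_1 = 10 − 9 = 1, and the invariant factors of ∂_1 are all 1, so H_0 ≅ Z.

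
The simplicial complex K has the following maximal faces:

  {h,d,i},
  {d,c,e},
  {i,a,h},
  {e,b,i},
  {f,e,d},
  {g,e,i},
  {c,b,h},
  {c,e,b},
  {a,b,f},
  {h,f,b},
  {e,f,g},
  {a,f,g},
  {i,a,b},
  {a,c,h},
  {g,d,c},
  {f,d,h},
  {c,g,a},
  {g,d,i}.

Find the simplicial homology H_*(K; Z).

We work with the vertex ordering a < b < c < d < e < f < g < h < i. The simplices of K, each written with vertices in increasing order, are:

  0-simplices (9): a, b, c, d, e, f, g, h, i
  1-simplices (27): ab, ac, af, ag, ah, ai, bc, be, bf, bh, bi, cd, ce, cg, ch, de, df, dg, dh, di, ef, eg, ei, fg, fh, gi, hi
  2-simplices (18): abf, abi, acg, ach, afg, ahi, bce, bch, bei, bfh, cde, cdg, def, dfh, dgi, dhi, efg, egi

Hence C_0 ≅ Z^9, C_1 ≅ Z^27, C_2 ≅ Z^18.

Boundary ∂_1: C_1 → C_0 is given by ∂[p,q] = [q] − [p]. For instance
  ∂cd = d − c.
The 9×27 boundary matrix has rank 8 and Smith normal form diag(1,1,1,1,1,1,1,1).

Boundary ∂_2: C_2 → C_1 maps a triangle to the signed sum of its edges. For instance
  ∂dfh = fh − dh + df,
  ∂bei = ei − bi + be.
The resulting 27×18 matrix has rank 18, and its Smith normal form has invariant factors (1,1,1,1,1,1,1,1,1,1,1,1,1,1,1,1,1,2).

Computing H_k = (kernel of ∂_k) / (image of ∂_{k+1}):

  H_0: rank C_0 − rank ∂_1 = 9 − 8 = 1, and the invariant factors of ∂_1 are all 1, so H_0 ≅ Z.
  H_1: rank ker ∂_1 − rank ∂_2 = (27 − 8) − 18 = 1, and ∂_2 has invariant factor 2 > 1, so H_1 ≅ Z ⊕ Z/2Z.
  H_2: rank ker ∂_2 − rank ∂_3 = (18 − 18) − 0 = 0, and there is no ∂_3, so H_2 ≅ 0.

As a check, the Euler characteristic is 9 − 27 + 18 = 0, which agrees with 1 − 1 + 0 = 0.
(K is a triangulation of the Klein bottle.)

H_0 ≅ Z,  H_1 ≅ Z ⊕ Z/2Z,  H_2 = 0.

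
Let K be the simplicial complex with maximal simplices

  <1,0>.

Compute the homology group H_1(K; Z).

H_1 ≅ 0.

Fix the vertex order 0 < 1 and write every simplex with vertices in increasing order. Then dim K = 1 and the simplices of K are:

  0-simplices (2): [0], [1]
  1-simplices (1): [0,1]

Hence C_0 ≅ Z^2, C_1 ≅ Z^1.

The boundary map ∂_1: C_1 → C_0 sends each edge [p,q] (with p < q) to q − p.
As a 2×1 matrix over Z this has rank 1, with invariant factors (1).

Now H_k = ker ∂_k / im ∂_{k+1}, so:

  H_1: rank ker ∂_1 − rank ∂_2 = (1 − 1) − 0 = 0, and there is no ∂_2, so H_1 ≅ 0.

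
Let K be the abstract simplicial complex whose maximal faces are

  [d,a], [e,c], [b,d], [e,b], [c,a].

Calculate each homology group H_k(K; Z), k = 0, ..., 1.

Fix the vertex order a < b < c < d < e and write every simplex with vertices in increasing order. Then dim K = 1 and the simplices of K are:

  0-simplices (5): a, b, c, d, e
  1-simplices (5): ac, ad, bd, be, ce

Hence C_0 ≅ Z^5, C_1 ≅ Z^5.

The boundary map ∂_1: C_1 → C_0 maps an edge to its endpoints' difference, ∂[p,q] = q − p. For instance
  ∂ad = d − a.
The 5×5 boundary matrix has rank 4 and Smith normal form diag(1,1,1,1).

Now H_k = ker ∂_k / im ∂_{k+1}, so:

  H_0: rank C_0 − rank ∂_1 = 5 − 4 = 1, and the invariant factors of ∂_1 are all 1, so H_0 ≅ Z.
  H_1: rank ker ∂_1 − rank ∂_2 = (5 − 4) − 0 = 1, and there is no ∂_2, so H_1 ≅ Z.

As a check, the Euler characteristic is 5 − 5 = 0, which agrees with 1 − 1 = 0.

H_0 = Z,  H_1 = Z.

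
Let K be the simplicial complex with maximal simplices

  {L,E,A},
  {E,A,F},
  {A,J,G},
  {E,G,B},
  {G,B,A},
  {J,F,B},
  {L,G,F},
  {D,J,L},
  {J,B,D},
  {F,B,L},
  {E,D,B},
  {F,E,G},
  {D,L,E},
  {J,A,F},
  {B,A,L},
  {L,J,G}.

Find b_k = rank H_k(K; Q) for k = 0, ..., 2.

b_0 = 1, b_1 = 2, b_2 = 1.

We work with the vertex ordering A < B < D < E < F < G < J < L. The simplices of K, each written with vertices in increasing order, are:

  0-simplices (8): A, B, D, E, F, G, J, L
  1-simplices (24): AB, AE, AF, AG, AJ, AL, BD, BE, BF, BG, BJ, BL, DE, DJ, DL, EF, EG, EL, FG, FJ, FL, GJ, GL, JL
  2-simplices (16): ABG, ABL, AEF, AEL, AFJ, AGJ, BDE, BDJ, BEG, BFJ, BFL, DEL, DJL, EFG, FGL, GJL

Hence C_0 ≅ Z^8, C_1 ≅ Z^24, C_2 ≅ Z^16.

The boundary map ∂_1: C_1 → C_0 is given by ∂[p,q] = [q] − [p]. For instance
  ∂AF = F − A.
The 8×24 boundary matrix has rank 7 and Smith normal form diag(1,1,1,1,1,1,1).

The boundary map ∂_2: C_2 → C_1 sends each 2-simplex [p,q,r] to [q,r] − [p,r] + [p,q]. For instance
  ∂GJL = JL − GL + GJ,
  ∂BFL = FL − BL + BF.
The resulting 24×16 matrix has rank 15, and its Smith normal form has invariant factors (1,1,1,1,1,1,1,1,1,1,1,1,1,1,1).

From H_k ≅ ker(∂_k) / im(∂_{k+1}) we obtain:

  H_0: rank C_0 − rank ∂_1 = 8 − 7 = 1, and the invariant factors of ∂_1 are all 1, so H_0 = Z.
  H_1: rank ker ∂_1 − rank ∂_2 = (24 − 7) − 15 = 2, and the invariant factors of ∂_2 are all 1, so H_1 = Z^2.
  H_2: rank ker ∂_2 − rank ∂_3 = (16 − 15) − 0 = 1, and there is no ∂_3, so H_2 = Z.

As a check, the Euler characteristic is 8 − 24 + 16 = 0, which agrees with 1 − 2 + 1 = 0.

Hence the Betti numbers are b_0 = 1, b_1 = 2, b_2 = 1.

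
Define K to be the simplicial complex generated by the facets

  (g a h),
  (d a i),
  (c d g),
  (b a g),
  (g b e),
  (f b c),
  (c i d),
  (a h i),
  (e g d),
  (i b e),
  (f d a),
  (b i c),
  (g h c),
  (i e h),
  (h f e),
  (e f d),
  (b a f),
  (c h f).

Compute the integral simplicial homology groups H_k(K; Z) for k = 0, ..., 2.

Order the vertices as a < b < c < d < e < f < g < h < i. Listing each simplex with vertices in this order, K has dimension 2 with simplices:

  0-simplices (9): a, b, c, d, e, f, g, h, i
  1-simplices (27): ab, ad, af, ag, ah, ai, bc, be, bf, bg, bi, cd, cf, cg, ch, ci, de, df, dg, di, ef, eg, eh, ei, fh, gh, hi
  2-simplices (18): abf, abg, adf, adi, agh, ahi, bcf, bci, beg, bei, cdg, cdi, cfh, cgh, def, deg, efh, ehi

giving chain groups C_0 ≅ Z^9, C_1 ≅ Z^27, C_2 ≅ Z^18.

∂_1: C_1 → C_0 is given by ∂[p,q] = [q] − [p]. For instance
  ∂bf = f − b.
As a 9×27 matrix over Z this has rank 8, with invariant factors (1,1,1,1,1,1,1,1).

∂_2: C_2 → C_1 acts by ∂[p,q,r] = [q,r] − [p,r] + [p,q]. For instance
  ∂abf = bf − af + ab,
  ∂adf = df − af + ad.
The resulting 27×18 matrix has rank 17, and its Smith normal form has invariant factors (1,1,1,1,1,1,1,1,1,1,1,1,1,1,1,1,1).

Reading off H_k = ker ∂_k / im ∂_{k+1}:

  H_0: rank C_0 − rank ∂_1 = 9 − 8 = 1, and the invariant factors of ∂_1 are all 1, so H_0 ≅ Z.
  H_1: rank ker ∂_1 − rank ∂_2 = (27 − 8) − 17 = 2, and the invariant factors of ∂_2 are all 1, so H_1 ≅ Z^2.
  H_2: rank ker ∂_2 − rank ∂_3 = (18 − 17) − 0 = 1, and there is no ∂_3, so H_2 ≅ Z.

As a check, the Euler characteristic is 9 − 27 + 18 = 0, which agrees with 1 − 2 + 1 = 0.

H_0 ≅ Z,  H_1 ≅ Z^2,  H_2 ≅ Z.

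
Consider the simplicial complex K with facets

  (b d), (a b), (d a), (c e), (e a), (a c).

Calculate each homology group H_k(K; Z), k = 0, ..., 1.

H_0 = Z,  H_1 = Z^2.

Fix the vertex order a < b < c < d < e and write every simplex with vertices in increasing order. Then dim K = 1 and the simplices of K are:

  0-simplices (5): a, b, c, d, e
  1-simplices (6): ab, ac, ad, ae, bd, ce

so the chain groups are C_0 ≅ Z^5, C_1 ≅ Z^6.

∂_1: C_1 → C_0 maps an edge to its endpoints' difference, ∂[p,q] = q − p.
This gives a 5×6 integer matrix of rank 4; reducing to Smith normal form yields diagonal entries (1,1,1,1).

Now H_k = ker ∂_k / im ∂_{k+1}, so:

  H_0: rank C_0 − rank ∂_1 = 5 − 4 = 1, and the invariant factors of ∂_1 are all 1, so H_0 = Z.
  H_1: rank ker ∂_1 − rank ∂_2 = (6 − 4) − 0 = 2, and there is no ∂_2, so H_1 = Z^2.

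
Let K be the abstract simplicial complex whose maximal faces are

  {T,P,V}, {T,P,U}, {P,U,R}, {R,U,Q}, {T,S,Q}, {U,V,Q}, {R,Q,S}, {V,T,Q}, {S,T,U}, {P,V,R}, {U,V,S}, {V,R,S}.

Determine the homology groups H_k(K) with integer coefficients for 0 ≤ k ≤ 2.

Fix the vertex order P < Q < R < S < T < U < V and write every simplex with vertices in increasing order. Then dim K = 2 and the simplices of K are:

  0-simplices (7): P, Q, R, S, T, U, V
  1-simplices (18): PR, PT, PU, PV, QR, QS, QT, QU, QV, RS, RU, RV, ST, SU, SV, TU, TV, UV
  2-simplices (12): PRU, PRV, PTU, PTV, QRS, QRU, QST, QTV, QUV, RSV, STU, SUV

so the chain groups are C_0 ≅ Z^7, C_1 ≅ Z^18, C_2 ≅ Z^12.

The boundary map ∂_1: C_1 → C_0 maps an edge to its endpoints' difference, ∂[p,q] = q − p.
This gives a 7×18 integer matrix of rank 6; reducing to Smith normal form yields diagonal entries (1,1,1,1,1,1).

The boundary map ∂_2: C_2 → C_1 sends each 2-simplex [p,q,r] to [q,r] − [p,r] + [p,q]. For instance
  ∂PTV = TV − PV + PT,
  ∂STU = TU − SU + ST.
As a 18×12 matrix over Z this has rank 12, with invariant factors (1,1,1,1,1,1,1,1,1,1,1,2).

Computing H_k = (kernel of ∂_k) / (image of ∂_{k+1}):

  H_0: rank C_0 − rank ∂_1 = 7 − 6 = 1, and the invariant factors of ∂_1 are all 1, so H_0 ≅ Z.
  H_1: rank ker ∂_1 − rank ∂_2 = (18 − 6) − 12 = 0, and ∂_2 has invariant factor 2 > 1, so H_1 ≅ Z/2.
  H_2: rank ker ∂_2 − rank ∂_3 = (12 − 12) − 0 = 0, and there is no ∂_3, so H_2 ≅ 0.

H_0 = Z,  H_1 = Z/2,  H_2 = 0.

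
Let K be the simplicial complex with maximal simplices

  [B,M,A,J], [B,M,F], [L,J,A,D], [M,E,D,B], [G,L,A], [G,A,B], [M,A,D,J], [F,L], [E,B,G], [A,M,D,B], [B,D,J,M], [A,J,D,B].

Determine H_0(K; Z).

H_0 = Z.

K has 9 vertices, 23 edges, 20 triangles, 7 3-simplices.
rank ∂_0 = 0, rank ∂_1 = 8 ⇒ b_0 = 9 − 0 − 8 = 1; all invariant factors of ∂_1 are 1 so no torsion. So H_0 = Z.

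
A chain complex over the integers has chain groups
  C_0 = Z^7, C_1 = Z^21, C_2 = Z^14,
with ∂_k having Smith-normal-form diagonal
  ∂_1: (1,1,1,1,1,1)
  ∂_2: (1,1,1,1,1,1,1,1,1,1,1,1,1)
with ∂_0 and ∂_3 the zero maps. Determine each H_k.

H_0 ≅ Z,  H_1 ≅ Z^2,  H_2 ≅ Z.

H_0: b_0 = 7 − 0 − 6 = 1; torsion from ∂_1 factors > 1: none. So H_0 ≅ Z.
H_1: b_1 = 21 − 6 − 13 = 2; torsion from ∂_2 factors > 1: none. So H_1 ≅ Z^2.
H_2: b_2 = 14 − 13 − 0 = 1; torsion from ∂_3 factors > 1: none. So H_2 ≅ Z.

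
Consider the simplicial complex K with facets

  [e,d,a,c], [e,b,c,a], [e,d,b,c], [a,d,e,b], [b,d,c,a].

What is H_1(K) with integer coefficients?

Order the vertices as a < b < c < d < e. Listing each simplex with vertices in this order, K has dimension 3 with simplices:

  0-simplices (5): a, b, c, d, e
  1-simplices (10): ab, ac, ad, ae, bc, bd, be, cd, ce, de
  2-simplices (10): abc, abd, abe, acd, ace, ade, bcd, bce, bde, cde
  3-simplices (5): abcd, abce, abde, acde, bcde

Hence C_0 ≅ Z^5, C_1 ≅ Z^10, C_2 ≅ Z^10, C_3 ≅ Z^5.

∂_1: C_1 → C_0 maps an edge to its endpoints' difference, ∂[p,q] = q − p.
This gives a 5×10 integer matrix of rank 4; reducing to Smith normal form yields diagonal entries (1,1,1,1).

∂_2: C_2 → C_1 sends each 2-simplex [p,q,r] to [q,r] − [p,r] + [p,q]. For instance
  ∂bcd = cd − bd + bc,
  ∂ade = de − ae + ad.
The resulting 10×10 matrix has rank 6, and its Smith normal form has invariant factors (1,1,1,1,1,1).

Boundary ∂_3: C_3 → C_2 sends each 3-simplex σ to the alternating sum Σ_i (−1)^i (σ with its i-th vertex removed). For instance
  ∂abce = bce − ace + abe − abc,
  ∂abcd = bcd − acd + abd − abc.
The resulting 10×5 matrix has rank 4, and its Smith normal form has invariant factors (1,1,1,1).

Reading off H_k = ker ∂_k / im ∂_{k+1}:

  H_1: rank ker ∂_1 − rank ∂_2 = (10 − 4) − 6 = 0, and the invariant factors of ∂_2 are all 1, so H_1 ≅ 0.

H_1 ≅ 0.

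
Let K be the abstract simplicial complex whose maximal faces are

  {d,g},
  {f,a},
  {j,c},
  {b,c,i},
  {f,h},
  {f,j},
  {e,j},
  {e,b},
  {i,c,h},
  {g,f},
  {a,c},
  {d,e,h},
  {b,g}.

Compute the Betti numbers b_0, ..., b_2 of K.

b_0 = 1, b_1 = 6, b_2 = 0.

Fix the vertex order a < b < c < d < e < f < g < h < i < j and write every simplex with vertices in increasing order. Then dim K = 2 and the simplices of K are:

  0-simplices (10): a, b, c, d, e, f, g, h, i, j
  1-simplices (18): ac, af, bc, be, bg, bi, ch, ci, cj, de, dg, dh, eh, ej, fg, fh, fj, hi
  2-simplices (3): bci, chi, deh

so the chain groups are C_0 ≅ Z^10, C_1 ≅ Z^18, C_2 ≅ Z^3.

Boundary ∂_1: C_1 → C_0 maps an edge to its endpoints' difference, ∂[p,q] = q − p.
As a 10×18 matrix over Z this has rank 9, with invariant factors (1,1,1,1,1,1,1,1,1).

The boundary map ∂_2: C_2 → C_1 sends each 2-simplex [p,q,r] to [q,r] − [p,r] + [p,q]. For instance
  ∂chi = hi − ci + ch,
  ∂bci = ci − bi + bc.
This gives a 18×3 integer matrix of rank 3; reducing to Smith normal form yields diagonal entries (1,1,1).

Computing H_k = (kernel of ∂_k) / (image of ∂_{k+1}):

  H_0: rank C_0 − rank ∂_1 = 10 − 9 = 1, and the invariant factors of ∂_1 are all 1, so H_0 ≅ Z.
  H_1: rank ker ∂_1 − rank ∂_2 = (18 − 9) − 3 = 6, and the invariant factors of ∂_2 are all 1, so H_1 ≅ Z^6.
  H_2: rank ker ∂_2 − rank ∂_3 = (3 − 3) − 0 = 0, and there is no ∂_3, so H_2 ≅ 0.

Hence the Betti numbers are b_0 = 1, b_1 = 6, b_2 = 0.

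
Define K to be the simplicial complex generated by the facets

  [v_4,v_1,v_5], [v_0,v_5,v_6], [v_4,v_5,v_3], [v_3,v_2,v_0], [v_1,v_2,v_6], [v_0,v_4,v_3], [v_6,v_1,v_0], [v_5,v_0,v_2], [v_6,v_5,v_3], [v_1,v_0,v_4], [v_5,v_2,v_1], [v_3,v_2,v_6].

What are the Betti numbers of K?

Fix the vertex order v_0 < v_1 < v_2 < v_3 < v_4 < v_5 < v_6 and write every simplex with vertices in increasing order. Then dim K = 2 and the simplices of K are:

  0-simplices (7): [v_0], [v_1], [v_2], [v_3], [v_4], [v_5], [v_6]
  1-simplices (18): (18 of them)
  2-simplices (12): (12 of them)

giving chain groups C_0 ≅ Z^7, C_1 ≅ Z^18, C_2 ≅ Z^12.

∂_1: C_1 → C_0 sends each edge [p,q] (with p < q) to q − p. For instance
  ∂[v_0,v_4] = [v_4] − [v_0].
As a 7×18 matrix over Z this has rank 6, with invariant factors (1,1,1,1,1,1).

∂_2: C_2 → C_1 maps a triangle to the signed sum of its edges. For instance
  ∂[v_1,v_2,v_6] = [v_2,v_6] − [v_1,v_6] + [v_1,v_2],
  ∂[v_0,v_2,v_3] = [v_2,v_3] − [v_0,v_3] + [v_0,v_2].
This gives a 18×12 integer matrix of rank 12; reducing to Smith normal form yields diagonal entries (1,1,1,1,1,1,1,1,1,1,1,2).

From H_k ≅ ker(∂_k) / im(∂_{k+1}) we obtain:

  H_0: rank C_0 − rank ∂_1 = 7 − 6 = 1, and the invariant factors of ∂_1 are all 1, so H_0 = Z.
  H_1: rank ker ∂_1 − rank ∂_2 = (18 − 6) − 12 = 0, and ∂_2 has invariant factor 2 > 1, so H_1 = Z/2Z.
  H_2: rank ker ∂_2 − rank ∂_3 = (12 − 12) − 0 = 0, and there is no ∂_3, so H_2 = 0.

Hence the Betti numbers are b_0 = 1, b_1 = 0, b_2 = 0.

b_0 = 1, b_1 = 0, b_2 = 0.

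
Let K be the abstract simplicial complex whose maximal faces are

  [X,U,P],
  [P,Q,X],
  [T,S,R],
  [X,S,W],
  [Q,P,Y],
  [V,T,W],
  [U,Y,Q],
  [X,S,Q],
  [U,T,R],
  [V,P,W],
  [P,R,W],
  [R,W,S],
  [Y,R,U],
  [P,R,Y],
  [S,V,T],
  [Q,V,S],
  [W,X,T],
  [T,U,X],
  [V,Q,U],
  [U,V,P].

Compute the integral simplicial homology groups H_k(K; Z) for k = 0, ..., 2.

H_0 = Z,  H_1 = Z ⊕ Z_2,  H_2 = 0.

Take the total order P < Q < R < S < T < U < V < W < X < Y on the vertex set. Then K (dimension 2) consists of the simplices:

  0-simplices (10): P, Q, R, S, T, U, V, W, X, Y
  1-simplices (30): PQ, PR, PU, PV, PW, PX, PY, QS, QU, QV, QX, QY, RS, RT, RU, RW, RY, ST, SV, SW, SX, TU, TV, TW, TX, UV, UX, UY, VW, WX
  2-simplices (20): PQX, PQY, PRW, PRY, PUV, PUX, PVW, QSV, QSX, QUV, QUY, RST, RSW, RTU, RUY, STV, SWX, TUX, TVW, TWX

Hence C_0 ≅ Z^10, C_1 ≅ Z^30, C_2 ≅ Z^20.

∂_1: C_1 → C_0 is given by ∂[p,q] = [q] − [p].
As a 10×30 matrix over Z this has rank 9, with invariant factors (1,1,1,1,1,1,1,1,1).

Boundary ∂_2: C_2 → C_1 acts by ∂[p,q,r] = [q,r] − [p,r] + [p,q]. For instance
  ∂PVW = VW − PW + PV,
  ∂RTU = TU − RU + RT.
This gives a 30×20 integer matrix of rank 20; reducing to Smith normal form yields diagonal entries (1,1,1,1,1,1,1,1,1,1,1,1,1,1,1,1,1,1,1,2).

Reading off H_k = ker ∂_k / im ∂_{k+1}:

  H_0: rank C_0 − rank ∂_1 = 10 − 9 = 1, and the invariant factors of ∂_1 are all 1, so H_0 ≅ Z.
  H_1: rank ker ∂_1 − rank ∂_2 = (30 − 9) − 20 = 1, and ∂_2 has invariant factor 2 > 1, so H_1 ≅ Z ⊕ Z_2.
  H_2: rank ker ∂_2 − rank ∂_3 = (20 − 20) − 0 = 0, and there is no ∂_3, so H_2 ≅ 0.

As a check, the Euler characteristic is 10 − 30 + 20 = 0, which agrees with 1 − 1 + 0 = 0.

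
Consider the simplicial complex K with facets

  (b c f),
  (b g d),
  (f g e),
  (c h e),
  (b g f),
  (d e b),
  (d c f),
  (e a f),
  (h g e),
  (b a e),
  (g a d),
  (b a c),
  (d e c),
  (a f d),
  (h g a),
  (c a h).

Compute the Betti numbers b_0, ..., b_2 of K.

b_0 = 1, b_1 = 2, b_2 = 1.

Take the total order a < b < c < d < e < f < g < h on the vertex set. Then K (dimension 2) consists of the simplices:

  0-simplices (8): a, b, c, d, e, f, g, h
  1-simplices (24): ab, ac, ad, ae, af, ag, ah, bc, bd, be, bf, bg, cd, ce, cf, ch, de, df, dg, ef, eg, eh, fg, gh
  2-simplices (16): abc, abe, ach, adf, adg, aef, agh, bcf, bde, bdg, bfg, cde, cdf, ceh, efg, egh

so the chain groups are C_0 ≅ Z^8, C_1 ≅ Z^24, C_2 ≅ Z^16.

∂_1: C_1 → C_0 sends each edge [p,q] (with p < q) to q − p. For instance
  ∂cd = d − c.
The 8×24 boundary matrix has rank 7 and Smith normal form diag(1,1,1,1,1,1,1).

Boundary ∂_2: C_2 → C_1 maps a triangle to the signed sum of its edges. For instance
  ∂abe = be − ae + ab,
  ∂cde = de − ce + cd.
This gives a 24×16 integer matrix of rank 15; reducing to Smith normal form yields diagonal entries (1,1,1,1,1,1,1,1,1,1,1,1,1,1,1).

Reading off H_k = ker ∂_k / im ∂_{k+1}:

  H_0: rank C_0 − rank ∂_1 = 8 − 7 = 1, and the invariant factors of ∂_1 are all 1, so H_0 ≅ Z.
  H_1: rank ker ∂_1 − rank ∂_2 = (24 − 7) − 15 = 2, and the invariant factors of ∂_2 are all 1, so H_1 ≅ Z^2.
  H_2: rank ker ∂_2 − rank ∂_3 = (16 − 15) − 0 = 1, and there is no ∂_3, so H_2 ≅ Z.

(K is a triangulation of the torus T^2.)

Hence the Betti numbers are b_0 = 1, b_1 = 2, b_2 = 1.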